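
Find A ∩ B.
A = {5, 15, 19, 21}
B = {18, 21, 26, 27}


A ∩ B = elements in both A and B
A = {5, 15, 19, 21}
B = {18, 21, 26, 27}
A ∩ B = {21}

A ∩ B = {21}


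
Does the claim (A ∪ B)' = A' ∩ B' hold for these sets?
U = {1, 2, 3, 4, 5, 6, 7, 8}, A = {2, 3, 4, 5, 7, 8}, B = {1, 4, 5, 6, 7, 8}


LHS: A ∪ B = {1, 2, 3, 4, 5, 6, 7, 8}
(A ∪ B)' = U \ (A ∪ B) = ∅
A' = {1, 6}, B' = {2, 3}
Claimed RHS: A' ∩ B' = ∅
Identity is VALID: LHS = RHS = ∅ ✓

Identity is valid. (A ∪ B)' = A' ∩ B' = ∅


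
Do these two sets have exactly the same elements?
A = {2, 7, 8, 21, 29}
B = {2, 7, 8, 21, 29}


Two sets are equal iff they have exactly the same elements.
A = {2, 7, 8, 21, 29}
B = {2, 7, 8, 21, 29}
Same elements → A = B

Yes, A = B


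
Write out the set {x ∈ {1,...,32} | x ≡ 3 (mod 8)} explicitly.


Checking each candidate:
Condition: x in {1,...,32} with x ≡ 3 (mod 8)
Result = {3, 11, 19, 27}

{3, 11, 19, 27}


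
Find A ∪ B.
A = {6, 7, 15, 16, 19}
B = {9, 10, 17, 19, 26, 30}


A ∪ B = all elements in A or B (or both)
A = {6, 7, 15, 16, 19}
B = {9, 10, 17, 19, 26, 30}
A ∪ B = {6, 7, 9, 10, 15, 16, 17, 19, 26, 30}

A ∪ B = {6, 7, 9, 10, 15, 16, 17, 19, 26, 30}


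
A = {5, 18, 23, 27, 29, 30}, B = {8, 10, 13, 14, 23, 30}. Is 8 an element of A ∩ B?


A = {5, 18, 23, 27, 29, 30}, B = {8, 10, 13, 14, 23, 30}
A ∩ B = elements in both A and B
A ∩ B = {23, 30}
Checking if 8 ∈ A ∩ B
8 is not in A ∩ B → False

8 ∉ A ∩ B


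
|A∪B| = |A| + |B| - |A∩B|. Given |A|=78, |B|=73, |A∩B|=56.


|A ∪ B| = |A| + |B| - |A ∩ B|
= 78 + 73 - 56
= 95

|A ∪ B| = 95


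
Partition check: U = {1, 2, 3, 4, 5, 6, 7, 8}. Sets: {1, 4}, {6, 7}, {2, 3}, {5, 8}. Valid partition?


A partition requires: (1) non-empty parts, (2) pairwise disjoint, (3) union = U
Parts: {1, 4}, {6, 7}, {2, 3}, {5, 8}
Union of parts: {1, 2, 3, 4, 5, 6, 7, 8}
U = {1, 2, 3, 4, 5, 6, 7, 8}
All non-empty? True
Pairwise disjoint? True
Covers U? True

Yes, valid partition


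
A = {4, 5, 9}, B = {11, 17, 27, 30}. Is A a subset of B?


A ⊆ B means every element of A is in B.
Elements in A not in B: {4, 5, 9}
So A ⊄ B.

No, A ⊄ B


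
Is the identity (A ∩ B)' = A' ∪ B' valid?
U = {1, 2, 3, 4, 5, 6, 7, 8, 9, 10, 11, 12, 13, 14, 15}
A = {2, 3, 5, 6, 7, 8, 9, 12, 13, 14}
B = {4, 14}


LHS: A ∩ B = {14}
(A ∩ B)' = U \ (A ∩ B) = {1, 2, 3, 4, 5, 6, 7, 8, 9, 10, 11, 12, 13, 15}
A' = {1, 4, 10, 11, 15}, B' = {1, 2, 3, 5, 6, 7, 8, 9, 10, 11, 12, 13, 15}
Claimed RHS: A' ∪ B' = {1, 2, 3, 4, 5, 6, 7, 8, 9, 10, 11, 12, 13, 15}
Identity is VALID: LHS = RHS = {1, 2, 3, 4, 5, 6, 7, 8, 9, 10, 11, 12, 13, 15} ✓

Identity is valid. (A ∩ B)' = A' ∪ B' = {1, 2, 3, 4, 5, 6, 7, 8, 9, 10, 11, 12, 13, 15}


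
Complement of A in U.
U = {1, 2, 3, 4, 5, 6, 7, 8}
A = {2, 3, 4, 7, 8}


Aᶜ = U \ A = elements in U but not in A
U = {1, 2, 3, 4, 5, 6, 7, 8}
A = {2, 3, 4, 7, 8}
Aᶜ = {1, 5, 6}

Aᶜ = {1, 5, 6}


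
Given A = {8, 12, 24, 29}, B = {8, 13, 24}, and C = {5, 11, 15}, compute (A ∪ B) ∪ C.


A ∪ B = {8, 12, 13, 24, 29}
(A ∪ B) ∪ C = {5, 8, 11, 12, 13, 15, 24, 29}

A ∪ B ∪ C = {5, 8, 11, 12, 13, 15, 24, 29}


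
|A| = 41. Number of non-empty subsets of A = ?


Total subsets = 2^n = 2^41 = 2199023255552
Non-empty subsets exclude the empty set: 2^n - 1
= 2199023255552 - 1
= 2199023255551

Number of non-empty subsets = 2199023255551


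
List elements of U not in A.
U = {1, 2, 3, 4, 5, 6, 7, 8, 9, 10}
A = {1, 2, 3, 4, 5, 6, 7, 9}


Aᶜ = U \ A = elements in U but not in A
U = {1, 2, 3, 4, 5, 6, 7, 8, 9, 10}
A = {1, 2, 3, 4, 5, 6, 7, 9}
Aᶜ = {8, 10}

Aᶜ = {8, 10}


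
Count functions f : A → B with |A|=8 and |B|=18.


Each of |A| = 8 inputs maps to any of |B| = 18 outputs.
# functions = |B|^|A| = 18^8
= 11019960576

Number of functions = 11019960576


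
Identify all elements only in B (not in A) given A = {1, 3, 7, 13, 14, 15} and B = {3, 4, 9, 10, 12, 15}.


A = {1, 3, 7, 13, 14, 15}
B = {3, 4, 9, 10, 12, 15}
Region: only in B (not in A)
Elements: {4, 9, 10, 12}

Elements only in B (not in A): {4, 9, 10, 12}


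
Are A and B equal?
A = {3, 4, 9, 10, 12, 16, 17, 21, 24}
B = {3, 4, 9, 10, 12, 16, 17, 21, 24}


Two sets are equal iff they have exactly the same elements.
A = {3, 4, 9, 10, 12, 16, 17, 21, 24}
B = {3, 4, 9, 10, 12, 16, 17, 21, 24}
Same elements → A = B

Yes, A = B


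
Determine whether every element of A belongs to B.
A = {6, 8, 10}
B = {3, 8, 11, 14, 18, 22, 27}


A ⊆ B means every element of A is in B.
Elements in A not in B: {6, 10}
So A ⊄ B.

No, A ⊄ B


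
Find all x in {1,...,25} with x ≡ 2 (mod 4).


Checking each candidate:
Condition: x in {1,...,25} with x ≡ 2 (mod 4)
Result = {2, 6, 10, 14, 18, 22}

{2, 6, 10, 14, 18, 22}


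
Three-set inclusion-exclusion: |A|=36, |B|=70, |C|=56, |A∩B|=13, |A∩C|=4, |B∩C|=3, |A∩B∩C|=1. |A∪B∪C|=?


|A∪B∪C| = |A|+|B|+|C| - |A∩B|-|A∩C|-|B∩C| + |A∩B∩C|
= 36+70+56 - 13-4-3 + 1
= 162 - 20 + 1
= 143

|A ∪ B ∪ C| = 143


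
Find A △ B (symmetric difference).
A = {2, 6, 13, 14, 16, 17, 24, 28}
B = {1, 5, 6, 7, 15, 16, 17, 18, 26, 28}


A △ B = (A \ B) ∪ (B \ A) = elements in exactly one of A or B
A \ B = {2, 13, 14, 24}
B \ A = {1, 5, 7, 15, 18, 26}
A △ B = {1, 2, 5, 7, 13, 14, 15, 18, 24, 26}

A △ B = {1, 2, 5, 7, 13, 14, 15, 18, 24, 26}


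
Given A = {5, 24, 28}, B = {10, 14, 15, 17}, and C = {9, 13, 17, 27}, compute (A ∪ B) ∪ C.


A ∪ B = {5, 10, 14, 15, 17, 24, 28}
(A ∪ B) ∪ C = {5, 9, 10, 13, 14, 15, 17, 24, 27, 28}

A ∪ B ∪ C = {5, 9, 10, 13, 14, 15, 17, 24, 27, 28}


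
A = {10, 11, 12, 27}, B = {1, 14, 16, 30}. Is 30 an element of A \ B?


A = {10, 11, 12, 27}, B = {1, 14, 16, 30}
A \ B = elements in A but not in B
A \ B = {10, 11, 12, 27}
Checking if 30 ∈ A \ B
30 is not in A \ B → False

30 ∉ A \ B


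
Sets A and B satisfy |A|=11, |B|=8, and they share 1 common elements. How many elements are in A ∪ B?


|A ∪ B| = |A| + |B| - |A ∩ B|
= 11 + 8 - 1
= 18

|A ∪ B| = 18


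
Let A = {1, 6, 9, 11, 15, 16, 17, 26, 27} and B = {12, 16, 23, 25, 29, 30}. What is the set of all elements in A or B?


A ∪ B = all elements in A or B (or both)
A = {1, 6, 9, 11, 15, 16, 17, 26, 27}
B = {12, 16, 23, 25, 29, 30}
A ∪ B = {1, 6, 9, 11, 12, 15, 16, 17, 23, 25, 26, 27, 29, 30}

A ∪ B = {1, 6, 9, 11, 12, 15, 16, 17, 23, 25, 26, 27, 29, 30}


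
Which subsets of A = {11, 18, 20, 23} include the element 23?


A subset of A contains 23 iff the remaining 3 elements form any subset of A \ {23}.
Count: 2^(n-1) = 2^3 = 8
Subsets containing 23: {23}, {11, 23}, {18, 23}, {20, 23}, {11, 18, 23}, {11, 20, 23}, {18, 20, 23}, {11, 18, 20, 23}

Subsets containing 23 (8 total): {23}, {11, 23}, {18, 23}, {20, 23}, {11, 18, 23}, {11, 20, 23}, {18, 20, 23}, {11, 18, 20, 23}


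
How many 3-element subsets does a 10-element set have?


C(n,k) = n! / (k!(n-k)!)
C(10,3) = 10! / (3!7!)
= 120

C(10,3) = 120


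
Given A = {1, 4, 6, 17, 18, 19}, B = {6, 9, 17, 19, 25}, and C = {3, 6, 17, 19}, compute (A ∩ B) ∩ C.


A ∩ B = {6, 17, 19}
(A ∩ B) ∩ C = {6, 17, 19}

A ∩ B ∩ C = {6, 17, 19}


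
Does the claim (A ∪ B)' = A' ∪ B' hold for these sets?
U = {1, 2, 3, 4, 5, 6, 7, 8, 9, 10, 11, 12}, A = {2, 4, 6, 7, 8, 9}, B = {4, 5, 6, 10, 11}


LHS: A ∪ B = {2, 4, 5, 6, 7, 8, 9, 10, 11}
(A ∪ B)' = U \ (A ∪ B) = {1, 3, 12}
A' = {1, 3, 5, 10, 11, 12}, B' = {1, 2, 3, 7, 8, 9, 12}
Claimed RHS: A' ∪ B' = {1, 2, 3, 5, 7, 8, 9, 10, 11, 12}
Identity is INVALID: LHS = {1, 3, 12} but the RHS claimed here equals {1, 2, 3, 5, 7, 8, 9, 10, 11, 12}. The correct form is (A ∪ B)' = A' ∩ B'.

Identity is invalid: (A ∪ B)' = {1, 3, 12} but A' ∪ B' = {1, 2, 3, 5, 7, 8, 9, 10, 11, 12}. The correct De Morgan law is (A ∪ B)' = A' ∩ B'.


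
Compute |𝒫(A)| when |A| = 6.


Number of subsets = 2^n
= 2^6
= 64

|P(A)| = 64


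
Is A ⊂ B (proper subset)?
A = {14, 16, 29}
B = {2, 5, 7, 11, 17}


A ⊂ B requires: A ⊆ B AND A ≠ B.
A ⊆ B? No
A ⊄ B, so A is not a proper subset.

No, A is not a proper subset of B


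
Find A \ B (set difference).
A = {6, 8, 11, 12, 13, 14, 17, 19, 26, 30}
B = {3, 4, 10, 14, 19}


A \ B = elements in A but not in B
A = {6, 8, 11, 12, 13, 14, 17, 19, 26, 30}
B = {3, 4, 10, 14, 19}
Remove from A any elements in B
A \ B = {6, 8, 11, 12, 13, 17, 26, 30}

A \ B = {6, 8, 11, 12, 13, 17, 26, 30}


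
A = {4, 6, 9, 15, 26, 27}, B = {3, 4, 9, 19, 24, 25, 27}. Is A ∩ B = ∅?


Disjoint means A ∩ B = ∅.
A ∩ B = {4, 9, 27}
A ∩ B ≠ ∅, so A and B are NOT disjoint.

No, A and B are not disjoint (A ∩ B = {4, 9, 27})


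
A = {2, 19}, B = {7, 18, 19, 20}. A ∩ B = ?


A ∩ B = elements in both A and B
A = {2, 19}
B = {7, 18, 19, 20}
A ∩ B = {19}

A ∩ B = {19}


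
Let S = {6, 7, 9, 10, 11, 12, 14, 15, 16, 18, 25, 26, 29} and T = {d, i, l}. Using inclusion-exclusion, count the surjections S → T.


n = |S| = 13, k = |T| = 3. Surjections via inclusion-exclusion:
S(n,k) = Σ(-1)^i × C(k,i) × (k-i)^n, i=0 to k
i=0: (-1)^0×C(3,0)×3^13 = 1594323
i=1: (-1)^1×C(3,1)×2^13 = -24576
i=2: (-1)^2×C(3,2)×1^13 = 3
i=3: (-1)^3×C(3,3)×0^13 = 0
Total = 1569750

Number of surjections = 1569750


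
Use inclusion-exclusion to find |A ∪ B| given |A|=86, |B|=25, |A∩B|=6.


|A ∪ B| = |A| + |B| - |A ∩ B|
= 86 + 25 - 6
= 105

|A ∪ B| = 105


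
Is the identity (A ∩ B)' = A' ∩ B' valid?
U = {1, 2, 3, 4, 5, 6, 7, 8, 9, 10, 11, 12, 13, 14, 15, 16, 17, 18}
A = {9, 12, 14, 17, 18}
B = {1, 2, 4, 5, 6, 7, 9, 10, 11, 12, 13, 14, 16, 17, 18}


LHS: A ∩ B = {9, 12, 14, 17, 18}
(A ∩ B)' = U \ (A ∩ B) = {1, 2, 3, 4, 5, 6, 7, 8, 10, 11, 13, 15, 16}
A' = {1, 2, 3, 4, 5, 6, 7, 8, 10, 11, 13, 15, 16}, B' = {3, 8, 15}
Claimed RHS: A' ∩ B' = {3, 8, 15}
Identity is INVALID: LHS = {1, 2, 3, 4, 5, 6, 7, 8, 10, 11, 13, 15, 16} but the RHS claimed here equals {3, 8, 15}. The correct form is (A ∩ B)' = A' ∪ B'.

Identity is invalid: (A ∩ B)' = {1, 2, 3, 4, 5, 6, 7, 8, 10, 11, 13, 15, 16} but A' ∩ B' = {3, 8, 15}. The correct De Morgan law is (A ∩ B)' = A' ∪ B'.


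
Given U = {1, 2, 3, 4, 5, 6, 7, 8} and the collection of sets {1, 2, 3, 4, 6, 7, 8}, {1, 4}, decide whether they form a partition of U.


A partition requires: (1) non-empty parts, (2) pairwise disjoint, (3) union = U
Parts: {1, 2, 3, 4, 6, 7, 8}, {1, 4}
Union of parts: {1, 2, 3, 4, 6, 7, 8}
U = {1, 2, 3, 4, 5, 6, 7, 8}
All non-empty? True
Pairwise disjoint? False
Covers U? False

No, not a valid partition


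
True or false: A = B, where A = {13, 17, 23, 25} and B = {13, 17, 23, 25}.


Two sets are equal iff they have exactly the same elements.
A = {13, 17, 23, 25}
B = {13, 17, 23, 25}
Same elements → A = B

Yes, A = B


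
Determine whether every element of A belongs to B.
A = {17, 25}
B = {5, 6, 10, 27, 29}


A ⊆ B means every element of A is in B.
Elements in A not in B: {17, 25}
So A ⊄ B.

No, A ⊄ B


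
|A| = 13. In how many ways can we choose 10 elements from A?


C(n,k) = n! / (k!(n-k)!)
C(13,10) = 13! / (10!3!)
= 286

C(13,10) = 286


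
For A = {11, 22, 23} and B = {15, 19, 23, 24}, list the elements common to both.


A ∩ B = elements in both A and B
A = {11, 22, 23}
B = {15, 19, 23, 24}
A ∩ B = {23}

A ∩ B = {23}


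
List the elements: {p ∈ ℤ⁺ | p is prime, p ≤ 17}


Checking each candidate:
Condition: primes ≤ 17
Result = {2, 3, 5, 7, 11, 13, 17}

{2, 3, 5, 7, 11, 13, 17}


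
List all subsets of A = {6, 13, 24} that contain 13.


A subset of A contains 13 iff the remaining 2 elements form any subset of A \ {13}.
Count: 2^(n-1) = 2^2 = 4
Subsets containing 13: {13}, {6, 13}, {13, 24}, {6, 13, 24}

Subsets containing 13 (4 total): {13}, {6, 13}, {13, 24}, {6, 13, 24}


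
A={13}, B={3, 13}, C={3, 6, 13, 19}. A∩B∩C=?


A ∩ B = {13}
(A ∩ B) ∩ C = {13}

A ∩ B ∩ C = {13}


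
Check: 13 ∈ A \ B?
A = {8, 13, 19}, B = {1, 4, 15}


A = {8, 13, 19}, B = {1, 4, 15}
A \ B = elements in A but not in B
A \ B = {8, 13, 19}
Checking if 13 ∈ A \ B
13 is in A \ B → True

13 ∈ A \ B


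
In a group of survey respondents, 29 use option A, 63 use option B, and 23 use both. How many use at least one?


|A ∪ B| = |A| + |B| - |A ∩ B|
= 29 + 63 - 23
= 69

|A ∪ B| = 69


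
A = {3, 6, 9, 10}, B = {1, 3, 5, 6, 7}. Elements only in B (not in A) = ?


A = {3, 6, 9, 10}
B = {1, 3, 5, 6, 7}
Region: only in B (not in A)
Elements: {1, 5, 7}

Elements only in B (not in A): {1, 5, 7}


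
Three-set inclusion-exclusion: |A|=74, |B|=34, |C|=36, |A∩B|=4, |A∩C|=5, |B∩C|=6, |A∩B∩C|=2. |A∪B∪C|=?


|A∪B∪C| = |A|+|B|+|C| - |A∩B|-|A∩C|-|B∩C| + |A∩B∩C|
= 74+34+36 - 4-5-6 + 2
= 144 - 15 + 2
= 131

|A ∪ B ∪ C| = 131


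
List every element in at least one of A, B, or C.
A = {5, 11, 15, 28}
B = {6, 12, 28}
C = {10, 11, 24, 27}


A ∪ B = {5, 6, 11, 12, 15, 28}
(A ∪ B) ∪ C = {5, 6, 10, 11, 12, 15, 24, 27, 28}

A ∪ B ∪ C = {5, 6, 10, 11, 12, 15, 24, 27, 28}


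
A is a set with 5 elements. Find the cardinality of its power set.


Number of subsets = 2^n
= 2^5
= 32

|P(A)| = 32


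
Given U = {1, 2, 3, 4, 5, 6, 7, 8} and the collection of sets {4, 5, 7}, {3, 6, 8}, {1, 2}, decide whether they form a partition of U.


A partition requires: (1) non-empty parts, (2) pairwise disjoint, (3) union = U
Parts: {4, 5, 7}, {3, 6, 8}, {1, 2}
Union of parts: {1, 2, 3, 4, 5, 6, 7, 8}
U = {1, 2, 3, 4, 5, 6, 7, 8}
All non-empty? True
Pairwise disjoint? True
Covers U? True

Yes, valid partition


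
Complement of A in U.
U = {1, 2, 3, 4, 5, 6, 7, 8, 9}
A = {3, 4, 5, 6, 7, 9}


Aᶜ = U \ A = elements in U but not in A
U = {1, 2, 3, 4, 5, 6, 7, 8, 9}
A = {3, 4, 5, 6, 7, 9}
Aᶜ = {1, 2, 8}

Aᶜ = {1, 2, 8}


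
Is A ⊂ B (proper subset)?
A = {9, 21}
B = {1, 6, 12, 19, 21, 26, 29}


A ⊂ B requires: A ⊆ B AND A ≠ B.
A ⊆ B? No
A ⊄ B, so A is not a proper subset.

No, A is not a proper subset of B


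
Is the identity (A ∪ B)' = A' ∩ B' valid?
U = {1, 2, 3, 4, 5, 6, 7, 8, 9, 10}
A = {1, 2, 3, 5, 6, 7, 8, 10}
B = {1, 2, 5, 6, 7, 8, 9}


LHS: A ∪ B = {1, 2, 3, 5, 6, 7, 8, 9, 10}
(A ∪ B)' = U \ (A ∪ B) = {4}
A' = {4, 9}, B' = {3, 4, 10}
Claimed RHS: A' ∩ B' = {4}
Identity is VALID: LHS = RHS = {4} ✓

Identity is valid. (A ∪ B)' = A' ∩ B' = {4}


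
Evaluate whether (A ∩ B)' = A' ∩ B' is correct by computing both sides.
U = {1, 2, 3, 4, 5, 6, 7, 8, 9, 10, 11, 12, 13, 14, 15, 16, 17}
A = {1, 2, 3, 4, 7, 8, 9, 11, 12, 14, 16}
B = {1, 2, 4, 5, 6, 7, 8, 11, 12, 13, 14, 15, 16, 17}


LHS: A ∩ B = {1, 2, 4, 7, 8, 11, 12, 14, 16}
(A ∩ B)' = U \ (A ∩ B) = {3, 5, 6, 9, 10, 13, 15, 17}
A' = {5, 6, 10, 13, 15, 17}, B' = {3, 9, 10}
Claimed RHS: A' ∩ B' = {10}
Identity is INVALID: LHS = {3, 5, 6, 9, 10, 13, 15, 17} but the RHS claimed here equals {10}. The correct form is (A ∩ B)' = A' ∪ B'.

Identity is invalid: (A ∩ B)' = {3, 5, 6, 9, 10, 13, 15, 17} but A' ∩ B' = {10}. The correct De Morgan law is (A ∩ B)' = A' ∪ B'.


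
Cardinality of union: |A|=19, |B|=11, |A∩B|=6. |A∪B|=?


|A ∪ B| = |A| + |B| - |A ∩ B|
= 19 + 11 - 6
= 24

|A ∪ B| = 24


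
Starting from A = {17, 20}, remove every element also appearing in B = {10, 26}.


A \ B = elements in A but not in B
A = {17, 20}
B = {10, 26}
Remove from A any elements in B
A \ B = {17, 20}

A \ B = {17, 20}


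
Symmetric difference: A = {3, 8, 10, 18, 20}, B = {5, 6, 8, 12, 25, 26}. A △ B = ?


A △ B = (A \ B) ∪ (B \ A) = elements in exactly one of A or B
A \ B = {3, 10, 18, 20}
B \ A = {5, 6, 12, 25, 26}
A △ B = {3, 5, 6, 10, 12, 18, 20, 25, 26}

A △ B = {3, 5, 6, 10, 12, 18, 20, 25, 26}


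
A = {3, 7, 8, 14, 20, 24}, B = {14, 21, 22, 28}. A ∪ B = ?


A ∪ B = all elements in A or B (or both)
A = {3, 7, 8, 14, 20, 24}
B = {14, 21, 22, 28}
A ∪ B = {3, 7, 8, 14, 20, 21, 22, 24, 28}

A ∪ B = {3, 7, 8, 14, 20, 21, 22, 24, 28}


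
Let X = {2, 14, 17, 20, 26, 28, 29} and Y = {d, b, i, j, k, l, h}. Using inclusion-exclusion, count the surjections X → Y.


n = |X| = 7, k = |Y| = 7. Surjections via inclusion-exclusion:
S(n,k) = Σ(-1)^i × C(k,i) × (k-i)^n, i=0 to k
i=0: (-1)^0×C(7,0)×7^7 = 823543
i=1: (-1)^1×C(7,1)×6^7 = -1959552
i=2: (-1)^2×C(7,2)×5^7 = 1640625
i=3: (-1)^3×C(7,3)×4^7 = -573440
i=4: (-1)^4×C(7,4)×3^7 = 76545
i=5: (-1)^5×C(7,5)×2^7 = -2688
i=6: (-1)^6×C(7,6)×1^7 = 7
i=7: (-1)^7×C(7,7)×0^7 = 0
Total = 5040

Number of surjections = 5040


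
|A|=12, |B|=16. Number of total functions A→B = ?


Each of |A| = 12 inputs maps to any of |B| = 16 outputs.
# functions = |B|^|A| = 16^12
= 281474976710656

Number of functions = 281474976710656


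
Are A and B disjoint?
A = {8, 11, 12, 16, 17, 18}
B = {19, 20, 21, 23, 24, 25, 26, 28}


Disjoint means A ∩ B = ∅.
A ∩ B = ∅
A ∩ B = ∅, so A and B are disjoint.

Yes, A and B are disjoint


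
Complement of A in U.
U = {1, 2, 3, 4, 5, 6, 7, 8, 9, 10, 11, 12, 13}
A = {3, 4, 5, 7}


Aᶜ = U \ A = elements in U but not in A
U = {1, 2, 3, 4, 5, 6, 7, 8, 9, 10, 11, 12, 13}
A = {3, 4, 5, 7}
Aᶜ = {1, 2, 6, 8, 9, 10, 11, 12, 13}

Aᶜ = {1, 2, 6, 8, 9, 10, 11, 12, 13}


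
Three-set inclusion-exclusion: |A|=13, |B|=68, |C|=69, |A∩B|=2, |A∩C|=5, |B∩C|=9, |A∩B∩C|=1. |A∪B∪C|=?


|A∪B∪C| = |A|+|B|+|C| - |A∩B|-|A∩C|-|B∩C| + |A∩B∩C|
= 13+68+69 - 2-5-9 + 1
= 150 - 16 + 1
= 135

|A ∪ B ∪ C| = 135


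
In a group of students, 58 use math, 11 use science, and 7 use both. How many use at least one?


|A ∪ B| = |A| + |B| - |A ∩ B|
= 58 + 11 - 7
= 62

|A ∪ B| = 62


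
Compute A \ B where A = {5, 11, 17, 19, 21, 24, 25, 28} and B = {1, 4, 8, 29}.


A \ B = elements in A but not in B
A = {5, 11, 17, 19, 21, 24, 25, 28}
B = {1, 4, 8, 29}
Remove from A any elements in B
A \ B = {5, 11, 17, 19, 21, 24, 25, 28}

A \ B = {5, 11, 17, 19, 21, 24, 25, 28}


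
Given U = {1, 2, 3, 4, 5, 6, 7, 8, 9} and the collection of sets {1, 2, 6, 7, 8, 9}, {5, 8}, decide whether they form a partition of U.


A partition requires: (1) non-empty parts, (2) pairwise disjoint, (3) union = U
Parts: {1, 2, 6, 7, 8, 9}, {5, 8}
Union of parts: {1, 2, 5, 6, 7, 8, 9}
U = {1, 2, 3, 4, 5, 6, 7, 8, 9}
All non-empty? True
Pairwise disjoint? False
Covers U? False

No, not a valid partition


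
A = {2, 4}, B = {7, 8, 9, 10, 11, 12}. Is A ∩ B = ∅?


Disjoint means A ∩ B = ∅.
A ∩ B = ∅
A ∩ B = ∅, so A and B are disjoint.

Yes, A and B are disjoint


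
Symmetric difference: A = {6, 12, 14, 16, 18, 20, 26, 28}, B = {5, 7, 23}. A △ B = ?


A △ B = (A \ B) ∪ (B \ A) = elements in exactly one of A or B
A \ B = {6, 12, 14, 16, 18, 20, 26, 28}
B \ A = {5, 7, 23}
A △ B = {5, 6, 7, 12, 14, 16, 18, 20, 23, 26, 28}

A △ B = {5, 6, 7, 12, 14, 16, 18, 20, 23, 26, 28}


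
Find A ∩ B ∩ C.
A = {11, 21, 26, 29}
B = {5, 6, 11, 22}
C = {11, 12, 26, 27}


A ∩ B = {11}
(A ∩ B) ∩ C = {11}

A ∩ B ∩ C = {11}


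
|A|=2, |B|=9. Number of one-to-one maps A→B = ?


An injection sends each of |A| = 2 inputs to a distinct output in B.
# injections = |B|·(|B|-1)·…·(|B|-|A|+1) = 9! / (9 - 2)!
= 9 × 8
= 72

Number of injections = 72


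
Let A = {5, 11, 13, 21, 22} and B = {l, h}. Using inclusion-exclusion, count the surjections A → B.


n = |A| = 5, k = |B| = 2. Surjections via inclusion-exclusion:
S(n,k) = Σ(-1)^i × C(k,i) × (k-i)^n, i=0 to k
i=0: (-1)^0×C(2,0)×2^5 = 32
i=1: (-1)^1×C(2,1)×1^5 = -2
i=2: (-1)^2×C(2,2)×0^5 = 0
Total = 30

Number of surjections = 30


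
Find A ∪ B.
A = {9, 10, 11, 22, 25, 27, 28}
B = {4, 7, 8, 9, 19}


A ∪ B = all elements in A or B (or both)
A = {9, 10, 11, 22, 25, 27, 28}
B = {4, 7, 8, 9, 19}
A ∪ B = {4, 7, 8, 9, 10, 11, 19, 22, 25, 27, 28}

A ∪ B = {4, 7, 8, 9, 10, 11, 19, 22, 25, 27, 28}


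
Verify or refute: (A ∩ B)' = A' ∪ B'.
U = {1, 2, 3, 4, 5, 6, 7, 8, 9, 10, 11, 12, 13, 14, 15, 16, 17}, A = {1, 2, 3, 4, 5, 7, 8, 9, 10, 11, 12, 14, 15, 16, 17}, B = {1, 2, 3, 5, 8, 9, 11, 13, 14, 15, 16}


LHS: A ∩ B = {1, 2, 3, 5, 8, 9, 11, 14, 15, 16}
(A ∩ B)' = U \ (A ∩ B) = {4, 6, 7, 10, 12, 13, 17}
A' = {6, 13}, B' = {4, 6, 7, 10, 12, 17}
Claimed RHS: A' ∪ B' = {4, 6, 7, 10, 12, 13, 17}
Identity is VALID: LHS = RHS = {4, 6, 7, 10, 12, 13, 17} ✓

Identity is valid. (A ∩ B)' = A' ∪ B' = {4, 6, 7, 10, 12, 13, 17}


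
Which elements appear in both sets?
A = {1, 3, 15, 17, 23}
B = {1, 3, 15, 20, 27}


A ∩ B = elements in both A and B
A = {1, 3, 15, 17, 23}
B = {1, 3, 15, 20, 27}
A ∩ B = {1, 3, 15}

A ∩ B = {1, 3, 15}


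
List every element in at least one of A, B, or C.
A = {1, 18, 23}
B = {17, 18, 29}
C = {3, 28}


A ∪ B = {1, 17, 18, 23, 29}
(A ∪ B) ∪ C = {1, 3, 17, 18, 23, 28, 29}

A ∪ B ∪ C = {1, 3, 17, 18, 23, 28, 29}


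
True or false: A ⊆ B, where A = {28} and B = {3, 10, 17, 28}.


A ⊆ B means every element of A is in B.
All elements of A are in B.
So A ⊆ B.

Yes, A ⊆ B


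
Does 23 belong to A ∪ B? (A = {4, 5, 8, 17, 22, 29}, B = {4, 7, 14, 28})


A = {4, 5, 8, 17, 22, 29}, B = {4, 7, 14, 28}
A ∪ B = all elements in A or B
A ∪ B = {4, 5, 7, 8, 14, 17, 22, 28, 29}
Checking if 23 ∈ A ∪ B
23 is not in A ∪ B → False

23 ∉ A ∪ B


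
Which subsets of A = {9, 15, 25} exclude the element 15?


A subset of A that omits 15 is a subset of A \ {15}, so there are 2^(n-1) = 2^2 = 4 of them.
Subsets excluding 15: ∅, {9}, {25}, {9, 25}

Subsets excluding 15 (4 total): ∅, {9}, {25}, {9, 25}


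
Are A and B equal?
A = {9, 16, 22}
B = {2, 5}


Two sets are equal iff they have exactly the same elements.
A = {9, 16, 22}
B = {2, 5}
Differences: {2, 5, 9, 16, 22}
A ≠ B

No, A ≠ B


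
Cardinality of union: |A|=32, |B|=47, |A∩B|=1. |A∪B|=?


|A ∪ B| = |A| + |B| - |A ∩ B|
= 32 + 47 - 1
= 78

|A ∪ B| = 78


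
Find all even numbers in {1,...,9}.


Checking each candidate:
Condition: even numbers in {1,...,9}
Result = {2, 4, 6, 8}

{2, 4, 6, 8}


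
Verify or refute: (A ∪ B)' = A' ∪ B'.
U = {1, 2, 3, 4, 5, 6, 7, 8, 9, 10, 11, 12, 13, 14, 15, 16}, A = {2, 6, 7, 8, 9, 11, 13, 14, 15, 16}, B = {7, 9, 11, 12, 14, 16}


LHS: A ∪ B = {2, 6, 7, 8, 9, 11, 12, 13, 14, 15, 16}
(A ∪ B)' = U \ (A ∪ B) = {1, 3, 4, 5, 10}
A' = {1, 3, 4, 5, 10, 12}, B' = {1, 2, 3, 4, 5, 6, 8, 10, 13, 15}
Claimed RHS: A' ∪ B' = {1, 2, 3, 4, 5, 6, 8, 10, 12, 13, 15}
Identity is INVALID: LHS = {1, 3, 4, 5, 10} but the RHS claimed here equals {1, 2, 3, 4, 5, 6, 8, 10, 12, 13, 15}. The correct form is (A ∪ B)' = A' ∩ B'.

Identity is invalid: (A ∪ B)' = {1, 3, 4, 5, 10} but A' ∪ B' = {1, 2, 3, 4, 5, 6, 8, 10, 12, 13, 15}. The correct De Morgan law is (A ∪ B)' = A' ∩ B'.


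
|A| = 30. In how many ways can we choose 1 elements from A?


C(n,k) = n! / (k!(n-k)!)
C(30,1) = 30! / (1!29!)
= 30

C(30,1) = 30


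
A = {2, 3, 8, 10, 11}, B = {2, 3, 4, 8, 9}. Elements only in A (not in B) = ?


A = {2, 3, 8, 10, 11}
B = {2, 3, 4, 8, 9}
Region: only in A (not in B)
Elements: {10, 11}

Elements only in A (not in B): {10, 11}


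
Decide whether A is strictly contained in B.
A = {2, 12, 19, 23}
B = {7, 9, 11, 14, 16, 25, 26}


A ⊂ B requires: A ⊆ B AND A ≠ B.
A ⊆ B? No
A ⊄ B, so A is not a proper subset.

No, A is not a proper subset of B


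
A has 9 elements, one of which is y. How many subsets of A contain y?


Subsets of A containing y correspond to subsets of A \ {y}, which has 8 elements.
Count = 2^(n-1) = 2^8
= 256

Number of subsets containing y = 256


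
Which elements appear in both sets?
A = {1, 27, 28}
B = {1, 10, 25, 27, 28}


A ∩ B = elements in both A and B
A = {1, 27, 28}
B = {1, 10, 25, 27, 28}
A ∩ B = {1, 27, 28}

A ∩ B = {1, 27, 28}


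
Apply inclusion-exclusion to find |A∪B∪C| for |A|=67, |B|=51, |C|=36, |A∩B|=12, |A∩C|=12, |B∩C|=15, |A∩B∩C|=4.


|A∪B∪C| = |A|+|B|+|C| - |A∩B|-|A∩C|-|B∩C| + |A∩B∩C|
= 67+51+36 - 12-12-15 + 4
= 154 - 39 + 4
= 119

|A ∪ B ∪ C| = 119


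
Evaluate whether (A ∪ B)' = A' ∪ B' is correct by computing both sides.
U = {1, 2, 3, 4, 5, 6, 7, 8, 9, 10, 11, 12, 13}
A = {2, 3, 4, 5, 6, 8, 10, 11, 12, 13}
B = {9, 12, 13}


LHS: A ∪ B = {2, 3, 4, 5, 6, 8, 9, 10, 11, 12, 13}
(A ∪ B)' = U \ (A ∪ B) = {1, 7}
A' = {1, 7, 9}, B' = {1, 2, 3, 4, 5, 6, 7, 8, 10, 11}
Claimed RHS: A' ∪ B' = {1, 2, 3, 4, 5, 6, 7, 8, 9, 10, 11}
Identity is INVALID: LHS = {1, 7} but the RHS claimed here equals {1, 2, 3, 4, 5, 6, 7, 8, 9, 10, 11}. The correct form is (A ∪ B)' = A' ∩ B'.

Identity is invalid: (A ∪ B)' = {1, 7} but A' ∪ B' = {1, 2, 3, 4, 5, 6, 7, 8, 9, 10, 11}. The correct De Morgan law is (A ∪ B)' = A' ∩ B'.


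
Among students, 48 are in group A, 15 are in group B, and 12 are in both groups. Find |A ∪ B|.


|A ∪ B| = |A| + |B| - |A ∩ B|
= 48 + 15 - 12
= 51

|A ∪ B| = 51


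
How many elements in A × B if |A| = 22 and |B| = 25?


|A × B| = |A| × |B|
= 22 × 25
= 550

|A × B| = 550


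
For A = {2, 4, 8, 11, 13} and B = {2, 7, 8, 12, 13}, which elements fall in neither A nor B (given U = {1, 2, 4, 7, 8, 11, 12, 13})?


A = {2, 4, 8, 11, 13}
B = {2, 7, 8, 12, 13}
Region: in neither A nor B (given U = {1, 2, 4, 7, 8, 11, 12, 13})
Elements: {1}

Elements in neither A nor B (given U = {1, 2, 4, 7, 8, 11, 12, 13}): {1}


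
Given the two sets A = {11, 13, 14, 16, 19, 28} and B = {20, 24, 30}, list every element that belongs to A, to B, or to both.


A ∪ B = all elements in A or B (or both)
A = {11, 13, 14, 16, 19, 28}
B = {20, 24, 30}
A ∪ B = {11, 13, 14, 16, 19, 20, 24, 28, 30}

A ∪ B = {11, 13, 14, 16, 19, 20, 24, 28, 30}


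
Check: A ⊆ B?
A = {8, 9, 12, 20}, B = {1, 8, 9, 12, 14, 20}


A ⊆ B means every element of A is in B.
All elements of A are in B.
So A ⊆ B.

Yes, A ⊆ B


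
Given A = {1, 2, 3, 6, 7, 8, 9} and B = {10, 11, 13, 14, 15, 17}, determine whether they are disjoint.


Disjoint means A ∩ B = ∅.
A ∩ B = ∅
A ∩ B = ∅, so A and B are disjoint.

Yes, A and B are disjoint


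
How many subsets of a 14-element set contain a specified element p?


Subsets of A containing p correspond to subsets of A \ {p}, which has 13 elements.
Count = 2^(n-1) = 2^13
= 8192

Number of subsets containing p = 8192


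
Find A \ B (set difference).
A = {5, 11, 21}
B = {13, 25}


A \ B = elements in A but not in B
A = {5, 11, 21}
B = {13, 25}
Remove from A any elements in B
A \ B = {5, 11, 21}

A \ B = {5, 11, 21}


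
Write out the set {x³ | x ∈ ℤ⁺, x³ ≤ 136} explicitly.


Checking each candidate:
Condition: positive perfect cubes ≤ 136
Result = {1, 8, 27, 64, 125}

{1, 8, 27, 64, 125}


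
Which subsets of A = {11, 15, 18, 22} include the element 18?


A subset of A contains 18 iff the remaining 3 elements form any subset of A \ {18}.
Count: 2^(n-1) = 2^3 = 8
Subsets containing 18: {18}, {11, 18}, {15, 18}, {18, 22}, {11, 15, 18}, {11, 18, 22}, {15, 18, 22}, {11, 15, 18, 22}

Subsets containing 18 (8 total): {18}, {11, 18}, {15, 18}, {18, 22}, {11, 15, 18}, {11, 18, 22}, {15, 18, 22}, {11, 15, 18, 22}


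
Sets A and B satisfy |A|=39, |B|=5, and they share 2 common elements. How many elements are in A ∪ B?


|A ∪ B| = |A| + |B| - |A ∩ B|
= 39 + 5 - 2
= 42

|A ∪ B| = 42


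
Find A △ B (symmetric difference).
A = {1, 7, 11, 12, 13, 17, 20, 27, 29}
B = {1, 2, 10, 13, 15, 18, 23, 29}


A △ B = (A \ B) ∪ (B \ A) = elements in exactly one of A or B
A \ B = {7, 11, 12, 17, 20, 27}
B \ A = {2, 10, 15, 18, 23}
A △ B = {2, 7, 10, 11, 12, 15, 17, 18, 20, 23, 27}

A △ B = {2, 7, 10, 11, 12, 15, 17, 18, 20, 23, 27}


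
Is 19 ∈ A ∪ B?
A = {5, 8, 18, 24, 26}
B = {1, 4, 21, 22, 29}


A = {5, 8, 18, 24, 26}, B = {1, 4, 21, 22, 29}
A ∪ B = all elements in A or B
A ∪ B = {1, 4, 5, 8, 18, 21, 22, 24, 26, 29}
Checking if 19 ∈ A ∪ B
19 is not in A ∪ B → False

19 ∉ A ∪ B


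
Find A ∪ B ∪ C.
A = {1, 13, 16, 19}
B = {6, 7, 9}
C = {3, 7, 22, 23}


A ∪ B = {1, 6, 7, 9, 13, 16, 19}
(A ∪ B) ∪ C = {1, 3, 6, 7, 9, 13, 16, 19, 22, 23}

A ∪ B ∪ C = {1, 3, 6, 7, 9, 13, 16, 19, 22, 23}


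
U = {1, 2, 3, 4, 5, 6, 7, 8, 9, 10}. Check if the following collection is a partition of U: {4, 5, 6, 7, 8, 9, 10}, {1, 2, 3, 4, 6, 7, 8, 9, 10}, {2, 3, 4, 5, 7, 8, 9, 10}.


A partition requires: (1) non-empty parts, (2) pairwise disjoint, (3) union = U
Parts: {4, 5, 6, 7, 8, 9, 10}, {1, 2, 3, 4, 6, 7, 8, 9, 10}, {2, 3, 4, 5, 7, 8, 9, 10}
Union of parts: {1, 2, 3, 4, 5, 6, 7, 8, 9, 10}
U = {1, 2, 3, 4, 5, 6, 7, 8, 9, 10}
All non-empty? True
Pairwise disjoint? False
Covers U? True

No, not a valid partition


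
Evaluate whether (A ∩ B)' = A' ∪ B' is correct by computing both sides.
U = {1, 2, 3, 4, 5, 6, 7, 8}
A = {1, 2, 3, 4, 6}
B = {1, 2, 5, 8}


LHS: A ∩ B = {1, 2}
(A ∩ B)' = U \ (A ∩ B) = {3, 4, 5, 6, 7, 8}
A' = {5, 7, 8}, B' = {3, 4, 6, 7}
Claimed RHS: A' ∪ B' = {3, 4, 5, 6, 7, 8}
Identity is VALID: LHS = RHS = {3, 4, 5, 6, 7, 8} ✓

Identity is valid. (A ∩ B)' = A' ∪ B' = {3, 4, 5, 6, 7, 8}


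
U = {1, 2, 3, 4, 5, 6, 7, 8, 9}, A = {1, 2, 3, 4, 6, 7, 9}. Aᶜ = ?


Aᶜ = U \ A = elements in U but not in A
U = {1, 2, 3, 4, 5, 6, 7, 8, 9}
A = {1, 2, 3, 4, 6, 7, 9}
Aᶜ = {5, 8}

Aᶜ = {5, 8}


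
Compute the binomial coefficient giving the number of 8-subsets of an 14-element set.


C(n,k) = n! / (k!(n-k)!)
C(14,8) = 14! / (8!6!)
= 3003

C(14,8) = 3003


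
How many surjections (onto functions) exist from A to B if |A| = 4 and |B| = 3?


n = |A| = 4, k = |B| = 3. Surjections via inclusion-exclusion:
S(n,k) = Σ(-1)^i × C(k,i) × (k-i)^n, i=0 to k
i=0: (-1)^0×C(3,0)×3^4 = 81
i=1: (-1)^1×C(3,1)×2^4 = -48
i=2: (-1)^2×C(3,2)×1^4 = 3
i=3: (-1)^3×C(3,3)×0^4 = 0
Total = 36

Number of surjections = 36


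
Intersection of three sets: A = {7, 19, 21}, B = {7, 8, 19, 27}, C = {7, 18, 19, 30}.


A ∩ B = {7, 19}
(A ∩ B) ∩ C = {7, 19}

A ∩ B ∩ C = {7, 19}


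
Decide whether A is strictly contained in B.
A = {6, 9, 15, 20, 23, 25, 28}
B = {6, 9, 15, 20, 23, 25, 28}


A ⊂ B requires: A ⊆ B AND A ≠ B.
A ⊆ B? Yes
A = B? Yes
A = B, so A is not a PROPER subset.

No, A is not a proper subset of B


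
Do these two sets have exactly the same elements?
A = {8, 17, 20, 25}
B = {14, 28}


Two sets are equal iff they have exactly the same elements.
A = {8, 17, 20, 25}
B = {14, 28}
Differences: {8, 14, 17, 20, 25, 28}
A ≠ B

No, A ≠ B


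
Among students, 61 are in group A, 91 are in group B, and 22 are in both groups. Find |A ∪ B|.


|A ∪ B| = |A| + |B| - |A ∩ B|
= 61 + 91 - 22
= 130

|A ∪ B| = 130


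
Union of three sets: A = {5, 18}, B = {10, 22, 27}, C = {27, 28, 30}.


A ∪ B = {5, 10, 18, 22, 27}
(A ∪ B) ∪ C = {5, 10, 18, 22, 27, 28, 30}

A ∪ B ∪ C = {5, 10, 18, 22, 27, 28, 30}


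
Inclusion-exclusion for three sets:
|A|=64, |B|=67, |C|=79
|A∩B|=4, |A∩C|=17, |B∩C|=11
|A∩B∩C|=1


|A∪B∪C| = |A|+|B|+|C| - |A∩B|-|A∩C|-|B∩C| + |A∩B∩C|
= 64+67+79 - 4-17-11 + 1
= 210 - 32 + 1
= 179

|A ∪ B ∪ C| = 179


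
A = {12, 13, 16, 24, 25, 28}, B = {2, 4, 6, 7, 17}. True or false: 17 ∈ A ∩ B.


A = {12, 13, 16, 24, 25, 28}, B = {2, 4, 6, 7, 17}
A ∩ B = elements in both A and B
A ∩ B = ∅
Checking if 17 ∈ A ∩ B
17 is not in A ∩ B → False

17 ∉ A ∩ B


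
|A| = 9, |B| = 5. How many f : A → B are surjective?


n = |A| = 9, k = |B| = 5. Surjections via inclusion-exclusion:
S(n,k) = Σ(-1)^i × C(k,i) × (k-i)^n, i=0 to k
i=0: (-1)^0×C(5,0)×5^9 = 1953125
i=1: (-1)^1×C(5,1)×4^9 = -1310720
i=2: (-1)^2×C(5,2)×3^9 = 196830
i=3: (-1)^3×C(5,3)×2^9 = -5120
i=4: (-1)^4×C(5,4)×1^9 = 5
i=5: (-1)^5×C(5,5)×0^9 = 0
Total = 834120

Number of surjections = 834120


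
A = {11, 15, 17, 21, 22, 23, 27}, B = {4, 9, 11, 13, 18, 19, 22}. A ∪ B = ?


A ∪ B = all elements in A or B (or both)
A = {11, 15, 17, 21, 22, 23, 27}
B = {4, 9, 11, 13, 18, 19, 22}
A ∪ B = {4, 9, 11, 13, 15, 17, 18, 19, 21, 22, 23, 27}

A ∪ B = {4, 9, 11, 13, 15, 17, 18, 19, 21, 22, 23, 27}


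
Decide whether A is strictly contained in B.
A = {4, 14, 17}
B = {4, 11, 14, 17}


A ⊂ B requires: A ⊆ B AND A ≠ B.
A ⊆ B? Yes
A = B? No
A ⊂ B: Yes (A is a proper subset of B)

Yes, A ⊂ B


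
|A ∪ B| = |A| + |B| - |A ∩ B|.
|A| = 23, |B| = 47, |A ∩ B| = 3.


|A ∪ B| = |A| + |B| - |A ∩ B|
= 23 + 47 - 3
= 67

|A ∪ B| = 67


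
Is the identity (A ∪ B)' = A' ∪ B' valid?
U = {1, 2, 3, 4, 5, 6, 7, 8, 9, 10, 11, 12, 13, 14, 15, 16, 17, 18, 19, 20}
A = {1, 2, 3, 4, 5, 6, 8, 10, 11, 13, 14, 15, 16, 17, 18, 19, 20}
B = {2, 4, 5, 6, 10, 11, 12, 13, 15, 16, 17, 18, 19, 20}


LHS: A ∪ B = {1, 2, 3, 4, 5, 6, 8, 10, 11, 12, 13, 14, 15, 16, 17, 18, 19, 20}
(A ∪ B)' = U \ (A ∪ B) = {7, 9}
A' = {7, 9, 12}, B' = {1, 3, 7, 8, 9, 14}
Claimed RHS: A' ∪ B' = {1, 3, 7, 8, 9, 12, 14}
Identity is INVALID: LHS = {7, 9} but the RHS claimed here equals {1, 3, 7, 8, 9, 12, 14}. The correct form is (A ∪ B)' = A' ∩ B'.

Identity is invalid: (A ∪ B)' = {7, 9} but A' ∪ B' = {1, 3, 7, 8, 9, 12, 14}. The correct De Morgan law is (A ∪ B)' = A' ∩ B'.


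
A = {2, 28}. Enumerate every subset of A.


|A| = 2, so |P(A)| = 2^2 = 4
Enumerate subsets by cardinality (0 to 2):
∅, {2}, {28}, {2, 28}

P(A) has 4 subsets: ∅, {2}, {28}, {2, 28}


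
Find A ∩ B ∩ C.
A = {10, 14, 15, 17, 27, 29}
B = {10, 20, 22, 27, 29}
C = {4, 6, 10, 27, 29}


A ∩ B = {10, 27, 29}
(A ∩ B) ∩ C = {10, 27, 29}

A ∩ B ∩ C = {10, 27, 29}


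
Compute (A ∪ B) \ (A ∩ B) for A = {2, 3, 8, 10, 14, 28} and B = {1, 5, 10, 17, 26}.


A △ B = (A \ B) ∪ (B \ A) = elements in exactly one of A or B
A \ B = {2, 3, 8, 14, 28}
B \ A = {1, 5, 17, 26}
A △ B = {1, 2, 3, 5, 8, 14, 17, 26, 28}

A △ B = {1, 2, 3, 5, 8, 14, 17, 26, 28}


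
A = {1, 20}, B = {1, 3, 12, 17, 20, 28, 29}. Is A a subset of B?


A ⊆ B means every element of A is in B.
All elements of A are in B.
So A ⊆ B.

Yes, A ⊆ B


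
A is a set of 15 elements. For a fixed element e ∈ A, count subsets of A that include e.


Subsets of A containing e correspond to subsets of A \ {e}, which has 14 elements.
Count = 2^(n-1) = 2^14
= 16384

Number of subsets containing e = 16384


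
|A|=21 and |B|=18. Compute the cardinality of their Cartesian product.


|A × B| = |A| × |B|
= 21 × 18
= 378

|A × B| = 378


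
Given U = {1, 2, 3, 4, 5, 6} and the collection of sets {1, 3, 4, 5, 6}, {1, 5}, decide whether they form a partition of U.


A partition requires: (1) non-empty parts, (2) pairwise disjoint, (3) union = U
Parts: {1, 3, 4, 5, 6}, {1, 5}
Union of parts: {1, 3, 4, 5, 6}
U = {1, 2, 3, 4, 5, 6}
All non-empty? True
Pairwise disjoint? False
Covers U? False

No, not a valid partition


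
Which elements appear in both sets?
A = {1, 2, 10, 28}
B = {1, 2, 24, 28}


A ∩ B = elements in both A and B
A = {1, 2, 10, 28}
B = {1, 2, 24, 28}
A ∩ B = {1, 2, 28}

A ∩ B = {1, 2, 28}


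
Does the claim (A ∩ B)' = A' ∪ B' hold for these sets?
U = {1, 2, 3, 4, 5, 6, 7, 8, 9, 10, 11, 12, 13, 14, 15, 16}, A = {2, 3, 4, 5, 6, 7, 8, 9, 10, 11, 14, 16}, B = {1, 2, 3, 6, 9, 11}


LHS: A ∩ B = {2, 3, 6, 9, 11}
(A ∩ B)' = U \ (A ∩ B) = {1, 4, 5, 7, 8, 10, 12, 13, 14, 15, 16}
A' = {1, 12, 13, 15}, B' = {4, 5, 7, 8, 10, 12, 13, 14, 15, 16}
Claimed RHS: A' ∪ B' = {1, 4, 5, 7, 8, 10, 12, 13, 14, 15, 16}
Identity is VALID: LHS = RHS = {1, 4, 5, 7, 8, 10, 12, 13, 14, 15, 16} ✓

Identity is valid. (A ∩ B)' = A' ∪ B' = {1, 4, 5, 7, 8, 10, 12, 13, 14, 15, 16}


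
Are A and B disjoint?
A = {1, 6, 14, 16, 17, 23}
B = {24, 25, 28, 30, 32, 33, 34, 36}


Disjoint means A ∩ B = ∅.
A ∩ B = ∅
A ∩ B = ∅, so A and B are disjoint.

Yes, A and B are disjoint


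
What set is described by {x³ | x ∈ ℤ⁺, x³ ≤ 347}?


Checking each candidate:
Condition: positive perfect cubes ≤ 347
Result = {1, 8, 27, 64, 125, 216, 343}

{1, 8, 27, 64, 125, 216, 343}


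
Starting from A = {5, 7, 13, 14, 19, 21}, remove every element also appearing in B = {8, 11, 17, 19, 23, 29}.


A \ B = elements in A but not in B
A = {5, 7, 13, 14, 19, 21}
B = {8, 11, 17, 19, 23, 29}
Remove from A any elements in B
A \ B = {5, 7, 13, 14, 21}

A \ B = {5, 7, 13, 14, 21}


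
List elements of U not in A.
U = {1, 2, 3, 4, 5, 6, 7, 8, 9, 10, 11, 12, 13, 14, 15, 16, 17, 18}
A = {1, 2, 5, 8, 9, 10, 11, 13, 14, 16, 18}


Aᶜ = U \ A = elements in U but not in A
U = {1, 2, 3, 4, 5, 6, 7, 8, 9, 10, 11, 12, 13, 14, 15, 16, 17, 18}
A = {1, 2, 5, 8, 9, 10, 11, 13, 14, 16, 18}
Aᶜ = {3, 4, 6, 7, 12, 15, 17}

Aᶜ = {3, 4, 6, 7, 12, 15, 17}


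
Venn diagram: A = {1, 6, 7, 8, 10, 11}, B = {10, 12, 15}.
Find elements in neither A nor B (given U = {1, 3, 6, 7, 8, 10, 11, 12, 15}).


A = {1, 6, 7, 8, 10, 11}
B = {10, 12, 15}
Region: in neither A nor B (given U = {1, 3, 6, 7, 8, 10, 11, 12, 15})
Elements: {3}

Elements in neither A nor B (given U = {1, 3, 6, 7, 8, 10, 11, 12, 15}): {3}


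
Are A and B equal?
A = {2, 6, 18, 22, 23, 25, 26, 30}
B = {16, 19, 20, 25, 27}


Two sets are equal iff they have exactly the same elements.
A = {2, 6, 18, 22, 23, 25, 26, 30}
B = {16, 19, 20, 25, 27}
Differences: {2, 6, 16, 18, 19, 20, 22, 23, 26, 27, 30}
A ≠ B

No, A ≠ B


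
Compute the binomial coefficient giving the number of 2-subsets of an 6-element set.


C(n,k) = n! / (k!(n-k)!)
C(6,2) = 6! / (2!4!)
= 15

C(6,2) = 15


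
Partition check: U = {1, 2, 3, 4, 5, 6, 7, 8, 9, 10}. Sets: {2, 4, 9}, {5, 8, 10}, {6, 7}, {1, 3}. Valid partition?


A partition requires: (1) non-empty parts, (2) pairwise disjoint, (3) union = U
Parts: {2, 4, 9}, {5, 8, 10}, {6, 7}, {1, 3}
Union of parts: {1, 2, 3, 4, 5, 6, 7, 8, 9, 10}
U = {1, 2, 3, 4, 5, 6, 7, 8, 9, 10}
All non-empty? True
Pairwise disjoint? True
Covers U? True

Yes, valid partition


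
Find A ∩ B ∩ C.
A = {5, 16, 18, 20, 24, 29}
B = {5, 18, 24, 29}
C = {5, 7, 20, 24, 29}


A ∩ B = {5, 18, 24, 29}
(A ∩ B) ∩ C = {5, 24, 29}

A ∩ B ∩ C = {5, 24, 29}


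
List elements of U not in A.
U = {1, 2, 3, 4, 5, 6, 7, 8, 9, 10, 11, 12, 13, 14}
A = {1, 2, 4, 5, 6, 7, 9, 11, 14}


Aᶜ = U \ A = elements in U but not in A
U = {1, 2, 3, 4, 5, 6, 7, 8, 9, 10, 11, 12, 13, 14}
A = {1, 2, 4, 5, 6, 7, 9, 11, 14}
Aᶜ = {3, 8, 10, 12, 13}

Aᶜ = {3, 8, 10, 12, 13}


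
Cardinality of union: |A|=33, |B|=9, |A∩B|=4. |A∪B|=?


|A ∪ B| = |A| + |B| - |A ∩ B|
= 33 + 9 - 4
= 38

|A ∪ B| = 38


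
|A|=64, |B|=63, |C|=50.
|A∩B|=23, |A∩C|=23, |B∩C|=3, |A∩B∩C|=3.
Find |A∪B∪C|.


|A∪B∪C| = |A|+|B|+|C| - |A∩B|-|A∩C|-|B∩C| + |A∩B∩C|
= 64+63+50 - 23-23-3 + 3
= 177 - 49 + 3
= 131

|A ∪ B ∪ C| = 131


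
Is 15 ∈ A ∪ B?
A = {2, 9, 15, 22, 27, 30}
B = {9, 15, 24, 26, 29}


A = {2, 9, 15, 22, 27, 30}, B = {9, 15, 24, 26, 29}
A ∪ B = all elements in A or B
A ∪ B = {2, 9, 15, 22, 24, 26, 27, 29, 30}
Checking if 15 ∈ A ∪ B
15 is in A ∪ B → True

15 ∈ A ∪ B


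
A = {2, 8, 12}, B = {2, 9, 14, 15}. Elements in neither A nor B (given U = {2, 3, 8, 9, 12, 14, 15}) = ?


A = {2, 8, 12}
B = {2, 9, 14, 15}
Region: in neither A nor B (given U = {2, 3, 8, 9, 12, 14, 15})
Elements: {3}

Elements in neither A nor B (given U = {2, 3, 8, 9, 12, 14, 15}): {3}
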